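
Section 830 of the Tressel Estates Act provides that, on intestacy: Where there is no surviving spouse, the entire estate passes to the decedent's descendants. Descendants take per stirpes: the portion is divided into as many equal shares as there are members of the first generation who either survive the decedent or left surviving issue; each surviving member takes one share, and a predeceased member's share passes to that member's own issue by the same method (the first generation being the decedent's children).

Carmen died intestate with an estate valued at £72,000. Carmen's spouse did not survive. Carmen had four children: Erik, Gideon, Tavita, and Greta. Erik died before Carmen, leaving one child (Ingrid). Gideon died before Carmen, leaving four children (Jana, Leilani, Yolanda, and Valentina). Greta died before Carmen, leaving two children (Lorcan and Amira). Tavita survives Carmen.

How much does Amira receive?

Amira receives £9,000.

The entire £72,000 passes to the descendants.
That amount (£72,000) is divided into 4 shares of £18,000: Tavita takes £18,000; Erik's £18,000 share passes to Erik's issue; Gideon's £18,000 share passes to Gideon's issue; Greta's £18,000 share passes to Greta's issue.
Erik's share (£18,000) passes entirely to Ingrid.
Gideon's share (£18,000) is divided into 4 shares of £4,500: Jana, Leilani, Yolanda, and Valentina each take £4,500.
Greta's share (£18,000) is divided into 2 shares of £9,000: Lorcan and Amira each take £9,000.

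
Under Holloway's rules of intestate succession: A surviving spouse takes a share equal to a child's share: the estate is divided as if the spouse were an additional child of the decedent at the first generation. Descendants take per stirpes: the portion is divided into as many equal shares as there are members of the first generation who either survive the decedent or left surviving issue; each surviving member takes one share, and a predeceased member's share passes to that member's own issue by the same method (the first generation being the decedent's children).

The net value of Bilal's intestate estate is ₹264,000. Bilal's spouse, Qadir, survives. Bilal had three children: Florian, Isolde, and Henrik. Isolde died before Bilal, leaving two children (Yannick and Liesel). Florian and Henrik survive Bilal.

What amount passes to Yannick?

The spouse counts as an additional share at the children's level, so there are 4 primary shares of ₹66,000. Qadir takes one such share (₹66,000).
The children's combined portion (₹198,000) is divided into 3 shares of ₹66,000: Florian and Henrik each take ₹66,000; Isolde's ₹66,000 share passes to Isolde's issue.
Isolde's share (₹66,000) is divided into 2 shares of ₹33,000: Yannick and Liesel each take ₹33,000.

Yannick receives ₹33,000.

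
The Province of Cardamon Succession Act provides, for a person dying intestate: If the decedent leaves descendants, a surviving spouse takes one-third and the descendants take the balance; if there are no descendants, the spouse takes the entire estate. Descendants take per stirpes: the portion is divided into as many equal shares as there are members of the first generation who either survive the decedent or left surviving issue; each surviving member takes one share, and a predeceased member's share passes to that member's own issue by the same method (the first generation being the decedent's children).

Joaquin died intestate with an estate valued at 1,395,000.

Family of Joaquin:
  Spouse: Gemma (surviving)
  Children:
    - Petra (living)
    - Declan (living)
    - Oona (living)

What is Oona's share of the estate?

Oona receives 310,000.

Gemma takes one-third of 1,395,000 = 465,000. The remaining 930,000 passes to the descendants.
The descendants' portion (930,000) is divided into 3 shares of 310,000: Petra, Declan, and Oona each take 310,000.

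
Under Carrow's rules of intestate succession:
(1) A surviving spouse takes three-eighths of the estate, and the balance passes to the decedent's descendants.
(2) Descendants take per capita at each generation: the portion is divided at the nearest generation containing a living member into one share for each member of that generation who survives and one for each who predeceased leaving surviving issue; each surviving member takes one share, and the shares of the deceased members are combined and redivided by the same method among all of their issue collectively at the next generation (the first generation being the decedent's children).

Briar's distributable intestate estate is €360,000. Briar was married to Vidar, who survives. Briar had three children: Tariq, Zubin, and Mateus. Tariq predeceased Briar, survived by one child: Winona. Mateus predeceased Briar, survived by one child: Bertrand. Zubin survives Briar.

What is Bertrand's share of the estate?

Bertrand receives €75,000.

Vidar takes three-eighths of €360,000 = €135,000. The remaining €225,000 passes to the descendants.
The descendants' portion (€225,000) is divided at the children's generation into 3 shares of €75,000. Zubin takes €75,000. The 2 shares of the deceased (Tariq and Mateus) are combined into a pool of €150,000.
That pool (€150,000) is divided at the grandchildren's generation equally among Winona and Bertrand: €75,000 each.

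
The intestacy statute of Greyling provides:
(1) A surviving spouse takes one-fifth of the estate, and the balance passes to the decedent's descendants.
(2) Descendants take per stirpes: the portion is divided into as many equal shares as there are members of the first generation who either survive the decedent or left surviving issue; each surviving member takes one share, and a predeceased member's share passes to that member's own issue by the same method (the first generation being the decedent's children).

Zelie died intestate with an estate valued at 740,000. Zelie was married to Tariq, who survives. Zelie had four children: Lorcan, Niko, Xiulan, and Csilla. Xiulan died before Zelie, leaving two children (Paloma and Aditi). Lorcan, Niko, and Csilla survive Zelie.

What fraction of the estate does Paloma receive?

Tariq takes one-fifth of 740,000 = 148,000. The remaining 592,000 passes to the descendants.
The descendants' portion (592,000) is divided into 4 shares of 148,000: Lorcan, Niko, and Csilla each take 148,000; Xiulan's 148,000 share passes to Xiulan's issue.
Xiulan's share (148,000) is divided into 2 shares of 74,000: Paloma and Aditi each take 74,000.

Paloma receives 1/10 of the estate.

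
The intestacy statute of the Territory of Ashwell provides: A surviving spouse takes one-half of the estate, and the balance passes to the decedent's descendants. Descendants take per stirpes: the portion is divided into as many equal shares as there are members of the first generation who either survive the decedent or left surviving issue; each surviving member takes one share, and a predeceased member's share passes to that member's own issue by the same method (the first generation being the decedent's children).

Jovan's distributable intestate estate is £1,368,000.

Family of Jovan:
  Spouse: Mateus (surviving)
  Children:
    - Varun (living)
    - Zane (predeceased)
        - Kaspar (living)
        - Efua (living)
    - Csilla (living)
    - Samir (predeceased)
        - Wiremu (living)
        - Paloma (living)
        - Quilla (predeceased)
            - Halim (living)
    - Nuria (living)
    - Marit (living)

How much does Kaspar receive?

Kaspar receives £57,000.

Mateus takes one-half of £1,368,000 = £684,000. The remaining £684,000 passes to the descendants.
The descendants' portion (£684,000) is divided into 6 shares of £114,000: Varun, Csilla, Nuria, and Marit each take £114,000; Zane's £114,000 share passes to Zane's issue; Samir's £114,000 share passes to Samir's issue.
Zane's share (£114,000) is divided into 2 shares of £57,000: Kaspar and Efua each take £57,000.
Samir's share (£114,000) is divided into 3 shares of £38,000: Wiremu and Paloma each take £38,000; Quilla's £38,000 share passes to Quilla's issue.
Quilla's share (£38,000) passes entirely to Halim.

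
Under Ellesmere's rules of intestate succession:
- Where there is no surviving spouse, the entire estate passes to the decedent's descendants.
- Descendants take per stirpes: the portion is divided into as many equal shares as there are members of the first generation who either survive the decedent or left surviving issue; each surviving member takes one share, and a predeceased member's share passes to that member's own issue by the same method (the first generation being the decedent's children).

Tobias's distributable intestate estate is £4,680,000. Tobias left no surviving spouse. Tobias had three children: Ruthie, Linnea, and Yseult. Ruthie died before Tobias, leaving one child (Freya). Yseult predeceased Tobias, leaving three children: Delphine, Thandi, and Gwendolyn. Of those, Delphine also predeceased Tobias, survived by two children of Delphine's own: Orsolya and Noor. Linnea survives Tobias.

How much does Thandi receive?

The entire £4,680,000 passes to the descendants.
That amount (£4,680,000) is divided into 3 shares of £1,560,000: Linnea takes £1,560,000; Ruthie's £1,560,000 share passes to Ruthie's issue; Yseult's £1,560,000 share passes to Yseult's issue.
Ruthie's share (£1,560,000) passes entirely to Freya.
Yseult's share (£1,560,000) is divided into 3 shares of £520,000: Thandi and Gwendolyn each take £520,000; Delphine's £520,000 share passes to Delphine's issue.
Delphine's share (£520,000) is divided into 2 shares of £260,000: Orsolya and Noor each take £260,000.

Thandi receives £520,000.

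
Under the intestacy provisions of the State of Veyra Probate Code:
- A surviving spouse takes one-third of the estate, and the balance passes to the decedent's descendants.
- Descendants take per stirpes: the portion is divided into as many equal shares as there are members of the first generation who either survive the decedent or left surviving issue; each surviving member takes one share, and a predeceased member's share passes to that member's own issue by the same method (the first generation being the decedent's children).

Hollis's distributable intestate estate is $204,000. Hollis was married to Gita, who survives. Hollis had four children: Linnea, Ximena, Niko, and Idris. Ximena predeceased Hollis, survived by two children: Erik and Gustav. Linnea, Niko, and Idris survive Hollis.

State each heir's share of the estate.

Gita takes one-third of $204,000 = $68,000. The remaining $136,000 passes to the descendants.
The descendants' portion ($136,000) is divided into 4 shares of $34,000: Linnea, Niko, and Idris each take $34,000; Ximena's $34,000 share passes to Ximena's issue.
Ximena's share ($34,000) is divided into 2 shares of $17,000: Erik and Gustav each take $17,000.

Gita: $68,000; Linnea: $34,000; Erik: $17,000; Gustav: $17,000; Niko: $34,000; Idris: $34,000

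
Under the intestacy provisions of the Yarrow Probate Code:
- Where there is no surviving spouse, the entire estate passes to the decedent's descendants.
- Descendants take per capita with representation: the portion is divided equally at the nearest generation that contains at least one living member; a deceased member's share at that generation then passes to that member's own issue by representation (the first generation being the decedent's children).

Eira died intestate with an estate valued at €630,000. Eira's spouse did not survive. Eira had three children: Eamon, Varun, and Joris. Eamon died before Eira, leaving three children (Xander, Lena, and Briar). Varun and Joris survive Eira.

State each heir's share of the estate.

Xander: €70,000; Lena: €70,000; Briar: €70,000; Varun: €210,000; Joris: €210,000

The entire €630,000 passes to the descendants.
That amount (€630,000) is divided into 3 shares of €210,000: Varun and Joris each take €210,000; Eamon's €210,000 share passes to Eamon's issue.
Eamon's share (€210,000) is divided into 3 shares of €70,000: Xander, Lena, and Briar each take €70,000.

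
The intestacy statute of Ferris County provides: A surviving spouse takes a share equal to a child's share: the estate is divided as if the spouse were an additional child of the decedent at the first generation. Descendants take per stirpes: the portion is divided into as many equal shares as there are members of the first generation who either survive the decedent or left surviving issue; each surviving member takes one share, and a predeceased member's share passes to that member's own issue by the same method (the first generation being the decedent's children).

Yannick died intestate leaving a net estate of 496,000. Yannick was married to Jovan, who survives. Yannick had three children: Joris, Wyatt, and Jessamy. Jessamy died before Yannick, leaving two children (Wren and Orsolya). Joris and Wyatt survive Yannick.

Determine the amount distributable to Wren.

The spouse counts as an additional share at the children's level, so there are 4 primary shares of 124,000. Jovan takes one such share (124,000).
The children's combined portion (372,000) is divided into 3 shares of 124,000: Joris and Wyatt each take 124,000; Jessamy's 124,000 share passes to Jessamy's issue.
Jessamy's share (124,000) is divided into 2 shares of 62,000: Wren and Orsolya each take 62,000.

Wren receives 62,000.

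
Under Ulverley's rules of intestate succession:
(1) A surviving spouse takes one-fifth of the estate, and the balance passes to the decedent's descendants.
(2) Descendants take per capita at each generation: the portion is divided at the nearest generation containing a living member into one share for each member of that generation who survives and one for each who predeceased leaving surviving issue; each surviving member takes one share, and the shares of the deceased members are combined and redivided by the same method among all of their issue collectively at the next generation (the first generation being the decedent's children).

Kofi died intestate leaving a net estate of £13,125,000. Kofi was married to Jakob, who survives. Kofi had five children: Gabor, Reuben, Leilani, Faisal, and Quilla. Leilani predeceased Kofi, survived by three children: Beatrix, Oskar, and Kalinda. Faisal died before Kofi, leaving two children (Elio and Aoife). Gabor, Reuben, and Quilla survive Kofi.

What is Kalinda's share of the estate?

Kalinda receives £840,000.

Jakob takes one-fifth of £13,125,000 = £2,625,000. The remaining £10,500,000 passes to the descendants.
The descendants' portion (£10,500,000) is divided at the children's generation into 5 shares of £2,100,000. Gabor, Reuben, and Quilla each take £2,100,000. The 2 shares of the deceased (Leilani and Faisal) are combined into a pool of £4,200,000.
That pool (£4,200,000) is divided at the grandchildren's generation equally among Beatrix, Oskar, Kalinda, Elio, and Aoife: £840,000 each.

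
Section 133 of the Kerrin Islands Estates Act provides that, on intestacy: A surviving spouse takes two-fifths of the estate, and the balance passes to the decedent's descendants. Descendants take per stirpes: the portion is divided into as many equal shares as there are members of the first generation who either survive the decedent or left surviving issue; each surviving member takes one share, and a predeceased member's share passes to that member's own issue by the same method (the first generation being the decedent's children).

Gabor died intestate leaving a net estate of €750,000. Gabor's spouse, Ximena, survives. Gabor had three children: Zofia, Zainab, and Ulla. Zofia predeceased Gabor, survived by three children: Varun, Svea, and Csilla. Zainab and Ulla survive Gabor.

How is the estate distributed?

Ximena takes two-fifths of €750,000 = €300,000. The remaining €450,000 passes to the descendants.
The descendants' portion (€450,000) is divided into 3 shares of €150,000: Zainab and Ulla each take €150,000; Zofia's €150,000 share passes to Zofia's issue.
Zofia's share (€150,000) is divided into 3 shares of €50,000: Varun, Svea, and Csilla each take €50,000.

Ximena: €300,000; Varun: €50,000; Svea: €50,000; Csilla: €50,000; Zainab: €150,000; Ulla: €150,000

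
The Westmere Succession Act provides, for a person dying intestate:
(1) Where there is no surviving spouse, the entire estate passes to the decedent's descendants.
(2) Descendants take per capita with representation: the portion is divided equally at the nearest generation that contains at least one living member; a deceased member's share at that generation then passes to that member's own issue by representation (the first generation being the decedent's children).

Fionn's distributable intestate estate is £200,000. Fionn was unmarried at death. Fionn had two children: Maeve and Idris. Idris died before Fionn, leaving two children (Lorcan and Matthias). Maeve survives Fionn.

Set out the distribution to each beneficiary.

The entire £200,000 passes to the descendants.
That amount (£200,000) is divided into 2 shares of £100,000: Maeve takes £100,000; Idris's £100,000 share passes to Idris's issue.
Idris's share (£100,000) is divided into 2 shares of £50,000: Lorcan and Matthias each take £50,000.

Maeve: £100,000; Lorcan: £50,000; Matthias: £50,000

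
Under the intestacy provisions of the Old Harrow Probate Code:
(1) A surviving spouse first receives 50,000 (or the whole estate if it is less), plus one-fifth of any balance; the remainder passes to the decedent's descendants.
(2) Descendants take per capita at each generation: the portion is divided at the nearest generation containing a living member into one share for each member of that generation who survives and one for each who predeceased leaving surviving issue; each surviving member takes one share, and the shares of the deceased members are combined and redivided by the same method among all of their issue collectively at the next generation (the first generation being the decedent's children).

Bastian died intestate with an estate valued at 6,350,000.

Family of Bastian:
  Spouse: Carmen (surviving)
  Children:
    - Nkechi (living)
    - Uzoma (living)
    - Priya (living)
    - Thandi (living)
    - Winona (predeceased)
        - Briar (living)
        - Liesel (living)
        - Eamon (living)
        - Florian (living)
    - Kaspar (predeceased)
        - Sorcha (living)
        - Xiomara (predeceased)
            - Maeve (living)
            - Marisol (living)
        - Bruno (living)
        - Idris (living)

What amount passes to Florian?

Florian receives 210,000.

Carmen first takes 50,000, leaving a balance of 6,300,000. Carmen then takes one-fifth of the balance (1,260,000), for a total of 1,310,000. The remaining 5,040,000 passes to the descendants.
The descendants' portion (5,040,000) is divided at the children's generation into 6 shares of 840,000. Nkechi, Uzoma, Priya, and Thandi each take 840,000. The 2 shares of the deceased (Winona and Kaspar) are combined into a pool of 1,680,000.
That pool (1,680,000) is divided at the grandchildren's generation into 8 shares of 210,000. Briar, Liesel, Eamon, Florian, Sorcha, Bruno, and Idris each take 210,000. The remaining share for the deceased Xiomara (210,000) is carried to the next generation.
That pool (210,000) is divided at the great-grandchildren's generation equally among Maeve and Marisol: 105,000 each.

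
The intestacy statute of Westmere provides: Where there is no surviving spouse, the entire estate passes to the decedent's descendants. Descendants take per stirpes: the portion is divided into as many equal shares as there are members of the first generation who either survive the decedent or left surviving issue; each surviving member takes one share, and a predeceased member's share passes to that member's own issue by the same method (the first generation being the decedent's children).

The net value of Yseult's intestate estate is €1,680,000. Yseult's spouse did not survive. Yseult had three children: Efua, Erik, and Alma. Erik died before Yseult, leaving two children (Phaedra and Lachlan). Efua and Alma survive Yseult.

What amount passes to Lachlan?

Lachlan receives €280,000.

The entire €1,680,000 passes to the descendants.
That amount (€1,680,000) is divided into 3 shares of €560,000: Efua and Alma each take €560,000; Erik's €560,000 share passes to Erik's issue.
Erik's share (€560,000) is divided into 2 shares of €280,000: Phaedra and Lachlan each take €280,000.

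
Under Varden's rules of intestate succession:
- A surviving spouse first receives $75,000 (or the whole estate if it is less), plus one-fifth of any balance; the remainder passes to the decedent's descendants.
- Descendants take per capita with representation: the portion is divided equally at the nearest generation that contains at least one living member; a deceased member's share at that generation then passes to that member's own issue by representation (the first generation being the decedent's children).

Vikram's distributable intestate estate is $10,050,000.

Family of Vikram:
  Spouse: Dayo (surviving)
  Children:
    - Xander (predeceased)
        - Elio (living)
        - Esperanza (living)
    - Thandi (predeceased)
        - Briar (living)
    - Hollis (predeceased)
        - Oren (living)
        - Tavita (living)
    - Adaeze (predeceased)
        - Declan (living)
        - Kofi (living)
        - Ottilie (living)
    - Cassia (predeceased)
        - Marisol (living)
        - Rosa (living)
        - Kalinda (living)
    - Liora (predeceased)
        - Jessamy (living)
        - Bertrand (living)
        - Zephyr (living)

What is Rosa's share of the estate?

Dayo first takes $75,000, leaving a balance of $9,975,000. Dayo then takes one-fifth of the balance ($1,995,000), for a total of $2,070,000. The remaining $7,980,000 passes to the descendants.
No child survives, so the initial division is made at the grandchildren's generation.
The descendants' portion ($7,980,000) is divided into 14 shares of $570,000: Elio, Esperanza, Briar, Oren, Tavita, Declan, Kofi, Ottilie, Marisol, Rosa, Kalinda, Jessamy, Bertrand, and Zephyr each take $570,000.

Rosa receives $570,000.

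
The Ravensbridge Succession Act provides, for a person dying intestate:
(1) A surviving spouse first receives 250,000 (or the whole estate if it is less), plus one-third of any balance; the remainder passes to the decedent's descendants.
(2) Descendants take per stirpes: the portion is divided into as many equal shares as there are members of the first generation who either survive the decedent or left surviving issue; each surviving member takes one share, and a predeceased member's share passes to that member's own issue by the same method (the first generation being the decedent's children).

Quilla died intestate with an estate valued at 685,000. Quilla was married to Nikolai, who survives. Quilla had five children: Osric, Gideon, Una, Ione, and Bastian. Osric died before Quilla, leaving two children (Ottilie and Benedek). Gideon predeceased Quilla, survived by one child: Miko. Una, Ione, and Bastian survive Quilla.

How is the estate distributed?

Nikolai first takes 250,000, leaving a balance of 435,000. Nikolai then takes one-third of the balance (145,000), for a total of 395,000. The remaining 290,000 passes to the descendants.
The descendants' portion (290,000) is divided into 5 shares of 58,000: Una, Ione, and Bastian each take 58,000; Osric's 58,000 share passes to Osric's issue; Gideon's 58,000 share passes to Gideon's issue.
Osric's share (58,000) is divided into 2 shares of 29,000: Ottilie and Benedek each take 29,000.
Gideon's share (58,000) passes entirely to Miko.

Nikolai: 395,000; Ottilie: 29,000; Benedek: 29,000; Miko: 58,000; Una: 58,000; Ione: 58,000; Bastian: 58,000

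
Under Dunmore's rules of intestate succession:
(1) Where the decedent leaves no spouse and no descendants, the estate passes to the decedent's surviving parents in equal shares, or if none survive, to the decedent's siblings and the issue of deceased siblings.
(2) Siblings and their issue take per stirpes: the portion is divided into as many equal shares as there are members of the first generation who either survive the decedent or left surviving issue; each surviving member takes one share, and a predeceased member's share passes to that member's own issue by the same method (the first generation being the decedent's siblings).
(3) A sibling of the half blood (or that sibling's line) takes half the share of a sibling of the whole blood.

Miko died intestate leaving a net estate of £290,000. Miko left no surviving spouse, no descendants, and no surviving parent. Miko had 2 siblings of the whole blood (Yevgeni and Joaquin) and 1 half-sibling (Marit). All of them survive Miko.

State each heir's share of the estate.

The entire £290,000 passes to the siblings and their issue.
Counting each half-blood sibling's line as half a unit, there are 5/2 units in £290,000, so one unit is £116,000. Whole-blood lines (Yevgeni and Joaquin) take £116,000 each; half-blood lines (Marit) take £58,000 each.

Yevgeni: £116,000; Marit: £58,000; Joaquin: £116,000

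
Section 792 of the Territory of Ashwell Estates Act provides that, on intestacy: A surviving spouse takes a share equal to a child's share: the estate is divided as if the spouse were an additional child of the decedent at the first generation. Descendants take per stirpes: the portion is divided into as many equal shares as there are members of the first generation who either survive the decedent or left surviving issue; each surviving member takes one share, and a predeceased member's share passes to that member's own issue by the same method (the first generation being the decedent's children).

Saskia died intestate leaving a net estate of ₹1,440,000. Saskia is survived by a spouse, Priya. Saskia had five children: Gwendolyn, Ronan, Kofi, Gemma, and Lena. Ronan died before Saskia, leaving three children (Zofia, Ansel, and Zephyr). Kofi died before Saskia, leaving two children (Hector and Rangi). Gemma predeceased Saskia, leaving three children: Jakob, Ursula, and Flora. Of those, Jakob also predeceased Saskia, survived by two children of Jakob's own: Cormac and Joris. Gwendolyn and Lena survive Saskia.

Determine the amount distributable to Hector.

The spouse counts as an additional share at the children's level, so there are 6 primary shares of ₹240,000. Priya takes one such share (₹240,000).
The children's combined portion (₹1,200,000) is divided into 5 shares of ₹240,000: Gwendolyn and Lena each take ₹240,000; Ronan's ₹240,000 share passes to Ronan's issue; Kofi's ₹240,000 share passes to Kofi's issue; Gemma's ₹240,000 share passes to Gemma's issue.
Ronan's share (₹240,000) is divided into 3 shares of ₹80,000: Zofia, Ansel, and Zephyr each take ₹80,000.
Kofi's share (₹240,000) is divided into 2 shares of ₹120,000: Hector and Rangi each take ₹120,000.
Gemma's share (₹240,000) is divided into 3 shares of ₹80,000: Ursula and Flora each take ₹80,000; Jakob's ₹80,000 share passes to Jakob's issue.
Jakob's share (₹80,000) is divided into 2 shares of ₹40,000: Cormac and Joris each take ₹40,000.

Hector receives ₹120,000.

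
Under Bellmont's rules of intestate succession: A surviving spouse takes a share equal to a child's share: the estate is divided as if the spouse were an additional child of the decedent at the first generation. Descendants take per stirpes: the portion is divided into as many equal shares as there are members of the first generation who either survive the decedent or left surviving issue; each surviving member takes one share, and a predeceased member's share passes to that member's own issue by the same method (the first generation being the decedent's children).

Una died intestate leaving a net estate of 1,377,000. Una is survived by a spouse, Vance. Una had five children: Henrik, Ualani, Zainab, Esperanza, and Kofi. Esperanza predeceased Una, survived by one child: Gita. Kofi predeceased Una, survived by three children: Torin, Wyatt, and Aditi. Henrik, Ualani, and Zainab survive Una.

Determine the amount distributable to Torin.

The spouse counts as an additional share at the children's level, so there are 6 primary shares of 229,500. Vance takes one such share (229,500).
The children's combined portion (1,147,500) is divided into 5 shares of 229,500: Henrik, Ualani, and Zainab each take 229,500; Esperanza's 229,500 share passes to Esperanza's issue; Kofi's 229,500 share passes to Kofi's issue.
Esperanza's share (229,500) passes entirely to Gita.
Kofi's share (229,500) is divided into 3 shares of 76,500: Torin, Wyatt, and Aditi each take 76,500.

Torin receives 76,500.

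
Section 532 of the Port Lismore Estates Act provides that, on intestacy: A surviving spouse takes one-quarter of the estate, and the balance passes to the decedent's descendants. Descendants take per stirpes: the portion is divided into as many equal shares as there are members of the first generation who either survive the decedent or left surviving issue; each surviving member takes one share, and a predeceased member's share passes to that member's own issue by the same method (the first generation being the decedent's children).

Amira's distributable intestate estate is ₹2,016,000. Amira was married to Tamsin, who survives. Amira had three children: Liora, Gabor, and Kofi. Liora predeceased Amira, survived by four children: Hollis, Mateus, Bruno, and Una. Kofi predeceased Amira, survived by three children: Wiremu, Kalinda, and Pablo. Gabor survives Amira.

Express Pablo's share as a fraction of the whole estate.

Tamsin takes one-quarter of ₹2,016,000 = ₹504,000. The remaining ₹1,512,000 passes to the descendants.
The descendants' portion (₹1,512,000) is divided into 3 shares of ₹504,000: Gabor takes ₹504,000; Liora's ₹504,000 share passes to Liora's issue; Kofi's ₹504,000 share passes to Kofi's issue.
Liora's share (₹504,000) is divided into 4 shares of ₹126,000: Hollis, Mateus, Bruno, and Una each take ₹126,000.
Kofi's share (₹504,000) is divided into 3 shares of ₹168,000: Wiremu, Kalinda, and Pablo each take ₹168,000.

Pablo receives 1/12 of the estate.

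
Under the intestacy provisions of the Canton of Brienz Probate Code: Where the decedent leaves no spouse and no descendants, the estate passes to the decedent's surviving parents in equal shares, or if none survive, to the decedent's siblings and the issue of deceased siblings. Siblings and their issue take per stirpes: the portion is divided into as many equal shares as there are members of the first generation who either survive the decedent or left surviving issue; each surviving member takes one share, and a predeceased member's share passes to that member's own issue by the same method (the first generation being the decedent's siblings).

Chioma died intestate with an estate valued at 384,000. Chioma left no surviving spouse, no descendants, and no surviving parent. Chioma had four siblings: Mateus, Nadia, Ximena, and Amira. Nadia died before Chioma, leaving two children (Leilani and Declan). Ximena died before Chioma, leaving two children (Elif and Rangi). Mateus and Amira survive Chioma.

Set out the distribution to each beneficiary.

The entire 384,000 passes to the siblings and their issue.
That amount (384,000) is divided into 4 shares of 96,000: Mateus and Amira each take 96,000; Nadia's 96,000 share passes to Nadia's issue; Ximena's 96,000 share passes to Ximena's issue.
Nadia's share (96,000) is divided into 2 shares of 48,000: Leilani and Declan each take 48,000.
Ximena's share (96,000) is divided into 2 shares of 48,000: Elif and Rangi each take 48,000.

Mateus: 96,000; Leilani: 48,000; Declan: 48,000; Elif: 48,000; Rangi: 48,000; Amira: 96,000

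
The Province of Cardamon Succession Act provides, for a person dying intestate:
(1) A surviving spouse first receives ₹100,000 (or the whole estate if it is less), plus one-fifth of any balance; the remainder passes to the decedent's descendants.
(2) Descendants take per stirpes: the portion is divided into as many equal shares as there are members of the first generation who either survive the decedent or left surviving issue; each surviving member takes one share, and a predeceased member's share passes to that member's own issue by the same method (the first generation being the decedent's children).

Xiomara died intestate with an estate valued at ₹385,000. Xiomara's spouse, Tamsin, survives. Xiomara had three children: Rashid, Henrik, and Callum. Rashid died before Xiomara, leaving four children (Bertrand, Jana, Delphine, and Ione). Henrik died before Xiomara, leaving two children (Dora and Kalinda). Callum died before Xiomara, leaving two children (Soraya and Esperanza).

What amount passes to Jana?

Tamsin first takes ₹100,000, leaving a balance of ₹285,000. Tamsin then takes one-fifth of the balance (₹57,000), for a total of ₹157,000. The remaining ₹228,000 passes to the descendants.
The descendants' portion (₹228,000) is divided into 3 shares of ₹76,000: Rashid's ₹76,000 share passes to Rashid's issue; Henrik's ₹76,000 share passes to Henrik's issue; Callum's ₹76,000 share passes to Callum's issue.
Rashid's share (₹76,000) is divided into 4 shares of ₹19,000: Bertrand, Jana, Delphine, and Ione each take ₹19,000.
Henrik's share (₹76,000) is divided into 2 shares of ₹38,000: Dora and Kalinda each take ₹38,000.
Callum's share (₹76,000) is divided into 2 shares of ₹38,000: Soraya and Esperanza each take ₹38,000.

Jana receives ₹19,000.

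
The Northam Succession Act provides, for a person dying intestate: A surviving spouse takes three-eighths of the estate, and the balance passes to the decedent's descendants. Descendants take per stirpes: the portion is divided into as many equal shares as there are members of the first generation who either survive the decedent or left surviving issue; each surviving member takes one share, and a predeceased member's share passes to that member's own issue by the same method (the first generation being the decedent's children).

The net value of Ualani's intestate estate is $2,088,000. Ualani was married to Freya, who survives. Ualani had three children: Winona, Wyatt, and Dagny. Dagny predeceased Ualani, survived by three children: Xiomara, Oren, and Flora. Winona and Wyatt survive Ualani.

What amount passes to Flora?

Freya takes three-eighths of $2,088,000 = $783,000. The remaining $1,305,000 passes to the descendants.
The descendants' portion ($1,305,000) is divided into 3 shares of $435,000: Winona and Wyatt each take $435,000; Dagny's $435,000 share passes to Dagny's issue.
Dagny's share ($435,000) is divided into 3 shares of $145,000: Xiomara, Oren, and Flora each take $145,000.

Flora receives $145,000.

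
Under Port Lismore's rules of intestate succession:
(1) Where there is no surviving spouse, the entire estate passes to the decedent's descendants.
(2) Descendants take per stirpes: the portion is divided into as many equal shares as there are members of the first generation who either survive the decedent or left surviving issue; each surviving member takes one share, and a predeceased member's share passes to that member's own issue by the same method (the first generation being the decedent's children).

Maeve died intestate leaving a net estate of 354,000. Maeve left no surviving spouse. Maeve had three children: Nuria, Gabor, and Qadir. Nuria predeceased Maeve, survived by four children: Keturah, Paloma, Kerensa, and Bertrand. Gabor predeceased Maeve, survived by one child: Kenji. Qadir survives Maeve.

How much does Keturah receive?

Keturah receives 29,500.

The entire 354,000 passes to the descendants.
That amount (354,000) is divided into 3 shares of 118,000: Qadir takes 118,000; Nuria's 118,000 share passes to Nuria's issue; Gabor's 118,000 share passes to Gabor's issue.
Nuria's share (118,000) is divided into 4 shares of 29,500: Keturah, Paloma, Kerensa, and Bertrand each take 29,500.
Gabor's share (118,000) passes entirely to Kenji.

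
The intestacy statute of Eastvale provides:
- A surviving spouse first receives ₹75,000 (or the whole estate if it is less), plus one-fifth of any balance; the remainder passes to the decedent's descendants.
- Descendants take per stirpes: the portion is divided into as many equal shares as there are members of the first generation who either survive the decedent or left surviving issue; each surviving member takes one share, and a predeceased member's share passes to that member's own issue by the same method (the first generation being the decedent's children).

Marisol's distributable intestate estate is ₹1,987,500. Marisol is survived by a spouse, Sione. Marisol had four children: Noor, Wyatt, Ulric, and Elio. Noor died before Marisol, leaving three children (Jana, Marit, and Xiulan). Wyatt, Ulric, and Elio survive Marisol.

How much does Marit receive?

Marit receives ₹127,500.

Sione first takes ₹75,000, leaving a balance of ₹1,912,500. Sione then takes one-fifth of the balance (₹382,500), for a total of ₹457,500. The remaining ₹1,530,000 passes to the descendants.
The descendants' portion (₹1,530,000) is divided into 4 shares of ₹382,500: Wyatt, Ulric, and Elio each take ₹382,500; Noor's ₹382,500 share passes to Noor's issue.
Noor's share (₹382,500) is divided into 3 shares of ₹127,500: Jana, Marit, and Xiulan each take ₹127,500.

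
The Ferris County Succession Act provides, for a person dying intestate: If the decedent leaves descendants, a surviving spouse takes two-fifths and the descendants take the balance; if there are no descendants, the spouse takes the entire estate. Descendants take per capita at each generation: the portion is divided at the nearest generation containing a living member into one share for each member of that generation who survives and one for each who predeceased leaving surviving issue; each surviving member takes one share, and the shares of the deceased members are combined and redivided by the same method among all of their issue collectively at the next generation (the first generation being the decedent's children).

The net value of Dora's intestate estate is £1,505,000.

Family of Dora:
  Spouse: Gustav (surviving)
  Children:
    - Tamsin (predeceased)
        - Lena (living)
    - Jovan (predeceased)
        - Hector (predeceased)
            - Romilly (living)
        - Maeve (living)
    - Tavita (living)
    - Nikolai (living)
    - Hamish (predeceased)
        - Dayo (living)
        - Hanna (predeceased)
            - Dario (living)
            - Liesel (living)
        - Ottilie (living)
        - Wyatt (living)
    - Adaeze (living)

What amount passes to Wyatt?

Gustav takes two-fifths of £1,505,000 = £602,000. The remaining £903,000 passes to the descendants.
The descendants' portion (£903,000) is divided at the children's generation into 6 shares of £150,500. Tavita, Nikolai, and Adaeze each take £150,500. The 3 shares of the deceased (Tamsin, Jovan, and Hamish) are combined into a pool of £451,500.
That pool (£451,500) is divided at the grandchildren's generation into 7 shares of £64,500. Lena, Maeve, Dayo, Ottilie, and Wyatt each take £64,500. The 2 shares of the deceased (Hector and Hanna) are combined into a pool of £129,000.
That pool (£129,000) is divided at the great-grandchildren's generation equally among Romilly, Dario, and Liesel: £43,000 each.

Wyatt receives £64,500.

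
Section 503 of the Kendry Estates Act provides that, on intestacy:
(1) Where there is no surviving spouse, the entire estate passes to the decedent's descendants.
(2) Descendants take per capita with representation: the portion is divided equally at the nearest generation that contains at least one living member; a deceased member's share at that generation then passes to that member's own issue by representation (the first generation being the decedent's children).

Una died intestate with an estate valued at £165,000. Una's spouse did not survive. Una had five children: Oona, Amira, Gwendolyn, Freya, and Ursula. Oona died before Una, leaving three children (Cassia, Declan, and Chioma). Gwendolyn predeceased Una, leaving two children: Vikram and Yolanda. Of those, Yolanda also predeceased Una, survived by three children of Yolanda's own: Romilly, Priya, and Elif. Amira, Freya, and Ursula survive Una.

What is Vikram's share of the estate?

The entire £165,000 passes to the descendants.
That amount (£165,000) is divided into 5 shares of £33,000: Amira, Freya, and Ursula each take £33,000; Oona's £33,000 share passes to Oona's issue; Gwendolyn's £33,000 share passes to Gwendolyn's issue.
Oona's share (£33,000) is divided into 3 shares of £11,000: Cassia, Declan, and Chioma each take £11,000.
Gwendolyn's share (£33,000) is divided into 2 shares of £16,500: Vikram takes £16,500; Yolanda's £16,500 share passes to Yolanda's issue.
Yolanda's share (£16,500) is divided into 3 shares of £5,500: Romilly, Priya, and Elif each take £5,500.

Vikram receives £16,500.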